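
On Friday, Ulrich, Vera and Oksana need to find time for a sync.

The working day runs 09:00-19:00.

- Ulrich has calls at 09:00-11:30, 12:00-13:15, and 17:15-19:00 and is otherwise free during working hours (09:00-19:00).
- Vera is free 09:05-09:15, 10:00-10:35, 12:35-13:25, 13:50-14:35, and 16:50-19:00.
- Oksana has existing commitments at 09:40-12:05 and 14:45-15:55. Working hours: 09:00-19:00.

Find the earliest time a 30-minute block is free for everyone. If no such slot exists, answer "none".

13:50

Ulrich free within 09:00–19:00: 11:30–12:00, 13:15–17:15.
Oksana free within 09:00–19:00: 09:00–09:40, 12:05–14:45, 15:55–19:00.
Ulrich ∩ Vera: 13:15–13:25, 13:50–14:35, 16:50–17:15.
Ulrich ∩ Vera ∩ Oksana: 13:15–13:25, 13:50–14:35, 16:50–17:15.
Windows ≥ 30 min: 13:50–14:35.
Earliest such window starts at 13:50.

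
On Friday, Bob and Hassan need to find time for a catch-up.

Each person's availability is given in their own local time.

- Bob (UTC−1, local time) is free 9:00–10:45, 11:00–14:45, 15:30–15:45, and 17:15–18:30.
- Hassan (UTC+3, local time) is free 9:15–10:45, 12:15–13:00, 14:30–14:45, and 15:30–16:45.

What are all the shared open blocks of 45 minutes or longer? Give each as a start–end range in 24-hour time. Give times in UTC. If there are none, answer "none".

12:30–13:45

Bob → UTC: 10:00–11:45, 12:00–15:45, 16:30–16:45, 18:15–19:30.
Hassan → UTC: 06:15–07:45, 09:15–10:00, 11:30–11:45, 12:30–13:45.
Bob ∩ Hassan: 11:30–11:45, 12:30–13:45.
Windows ≥ 45 min: 12:30–13:45.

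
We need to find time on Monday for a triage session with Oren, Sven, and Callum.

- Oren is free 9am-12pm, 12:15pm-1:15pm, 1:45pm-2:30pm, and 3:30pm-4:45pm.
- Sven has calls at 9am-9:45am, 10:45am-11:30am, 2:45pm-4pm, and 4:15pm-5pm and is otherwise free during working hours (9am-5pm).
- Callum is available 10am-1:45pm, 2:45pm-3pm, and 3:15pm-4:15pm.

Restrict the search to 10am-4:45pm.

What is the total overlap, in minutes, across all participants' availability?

Sven free within 09:00–17:00: 09:45–10:45, 11:30–14:45, 16:00–16:15.
Oren ∩ Sven: 09:45–10:45, 11:30–12:00, 12:15–13:15, 13:45–14:30, 16:00–16:15.
Oren ∩ Sven ∩ Callum: 10:00–10:45, 11:30–12:00, 12:15–13:15, 16:00–16:15.
Restricted to 10:00–16:45: 10:00–10:45, 11:30–12:00, 12:15–13:15, 16:00–16:15.
Total common minutes: 45 + 30 + 60 + 15 = 150.

150 minutes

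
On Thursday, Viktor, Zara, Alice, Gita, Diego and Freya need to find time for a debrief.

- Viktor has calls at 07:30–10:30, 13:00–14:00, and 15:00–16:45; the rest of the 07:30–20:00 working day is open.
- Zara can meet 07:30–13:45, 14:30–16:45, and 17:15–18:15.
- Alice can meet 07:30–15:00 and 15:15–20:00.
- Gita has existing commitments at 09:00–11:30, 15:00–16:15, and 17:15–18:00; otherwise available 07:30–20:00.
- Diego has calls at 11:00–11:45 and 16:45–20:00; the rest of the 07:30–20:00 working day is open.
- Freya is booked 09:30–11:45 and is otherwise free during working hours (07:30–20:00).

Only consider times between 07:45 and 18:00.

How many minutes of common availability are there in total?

105 minutes

Viktor free within 07:30–20:00: 10:30–13:00, 14:00–15:00, 16:45–20:00.
Gita free within 07:30–20:00: 07:30–09:00, 11:30–15:00, 16:15–17:15, 18:00–20:00.
Diego free within 07:30–20:00: 07:30–11:00, 11:45–16:45.
Freya free within 07:30–20:00: 07:30–09:30, 11:45–20:00.
Viktor ∩ Zara: 10:30–13:00, 14:30–15:00, 17:15–18:15.
Viktor ∩ Zara ∩ Alice: 10:30–13:00, 14:30–15:00, 17:15–18:15.
Viktor ∩ Zara ∩ Alice ∩ Gita: 11:30–13:00, 14:30–15:00, 18:00–18:15.
Viktor ∩ Zara ∩ Alice ∩ Gita ∩ Diego: 11:45–13:00, 14:30–15:00.
Viktor ∩ Zara ∩ Alice ∩ Gita ∩ Diego ∩ Freya: 11:45–13:00, 14:30–15:00.
Restricted to 07:45–18:00: 11:45–13:00, 14:30–15:00.
Total common minutes: 75 + 30 = 105.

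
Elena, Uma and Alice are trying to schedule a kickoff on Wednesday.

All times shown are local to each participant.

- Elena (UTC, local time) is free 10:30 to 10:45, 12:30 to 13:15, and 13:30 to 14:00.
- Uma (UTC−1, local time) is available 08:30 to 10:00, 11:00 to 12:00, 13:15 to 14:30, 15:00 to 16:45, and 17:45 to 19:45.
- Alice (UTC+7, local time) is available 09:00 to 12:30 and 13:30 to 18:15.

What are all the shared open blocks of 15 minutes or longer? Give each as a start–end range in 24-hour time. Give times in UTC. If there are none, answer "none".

Elena → UTC: 10:30–10:45, 12:30–13:15, 13:30–14:00.
Uma → UTC: 09:30–11:00, 12:00–13:00, 14:15–15:30, 16:00–17:45, 18:45–20:45.
Alice → UTC: 02:00–05:30, 06:30–11:15.
Elena ∩ Uma: 10:30–10:45, 12:30–13:00.
Elena ∩ Uma ∩ Alice: 10:30–10:45.
Windows ≥ 15 min: 10:30–10:45.

10:30–10:45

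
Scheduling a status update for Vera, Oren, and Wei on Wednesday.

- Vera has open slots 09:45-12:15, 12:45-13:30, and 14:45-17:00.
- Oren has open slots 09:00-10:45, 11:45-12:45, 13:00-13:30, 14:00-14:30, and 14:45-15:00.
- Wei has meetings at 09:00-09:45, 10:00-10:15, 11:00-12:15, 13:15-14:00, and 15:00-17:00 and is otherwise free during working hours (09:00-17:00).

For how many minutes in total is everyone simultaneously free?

Wei free within 09:00–17:00: 09:45–10:00, 10:15–11:00, 12:15–13:15, 14:00–15:00.
Vera ∩ Oren: 09:45–10:45, 11:45–12:15, 13:00–13:30, 14:45–15:00.
Vera ∩ Oren ∩ Wei: 09:45–10:00, 10:15–10:45, 13:00–13:15, 14:45–15:00.
Total common minutes: 15 + 30 + 15 + 15 = 75.

75 minutes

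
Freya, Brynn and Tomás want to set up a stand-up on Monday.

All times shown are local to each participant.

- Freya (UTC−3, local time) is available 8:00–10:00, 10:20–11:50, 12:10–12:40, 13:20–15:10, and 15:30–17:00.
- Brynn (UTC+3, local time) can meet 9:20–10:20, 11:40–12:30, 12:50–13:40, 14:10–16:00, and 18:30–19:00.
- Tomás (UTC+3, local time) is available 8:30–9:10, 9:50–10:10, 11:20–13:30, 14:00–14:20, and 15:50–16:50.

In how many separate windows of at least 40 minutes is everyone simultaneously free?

Freya → UTC: 11:00–13:00, 13:20–14:50, 15:10–15:40, 16:20–18:10, 18:30–20:00.
Brynn → UTC: 06:20–07:20, 08:40–09:30, 09:50–10:40, 11:10–13:00, 15:30–16:00.
Tomás → UTC: 05:30–06:10, 06:50–07:10, 08:20–10:30, 11:00–11:20, 12:50–13:50.
Freya ∩ Brynn: 11:10–13:00, 15:30–15:40.
Freya ∩ Brynn ∩ Tomás: 11:10–11:20, 12:50–13:00.
Windows ≥ 40 min: (none).
That's 0 windows.

0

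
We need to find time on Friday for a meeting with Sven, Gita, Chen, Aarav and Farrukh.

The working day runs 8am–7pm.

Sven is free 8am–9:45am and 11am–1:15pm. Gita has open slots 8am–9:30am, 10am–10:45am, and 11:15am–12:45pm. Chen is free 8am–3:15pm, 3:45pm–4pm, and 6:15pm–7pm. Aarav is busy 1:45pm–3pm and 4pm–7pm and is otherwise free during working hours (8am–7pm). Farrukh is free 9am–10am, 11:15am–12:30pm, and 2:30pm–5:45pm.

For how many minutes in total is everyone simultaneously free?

105 minutes

Aarav free within 08:00–19:00: 08:00–13:45, 15:00–16:00.
Sven ∩ Gita: 08:00–09:30, 11:15–12:45.
Sven ∩ Gita ∩ Chen: 08:00–09:30, 11:15–12:45.
Sven ∩ Gita ∩ Chen ∩ Aarav: 08:00–09:30, 11:15–12:45.
Sven ∩ Gita ∩ Chen ∩ Aarav ∩ Farrukh: 09:00–09:30, 11:15–12:30.
Total common minutes: 30 + 75 = 105.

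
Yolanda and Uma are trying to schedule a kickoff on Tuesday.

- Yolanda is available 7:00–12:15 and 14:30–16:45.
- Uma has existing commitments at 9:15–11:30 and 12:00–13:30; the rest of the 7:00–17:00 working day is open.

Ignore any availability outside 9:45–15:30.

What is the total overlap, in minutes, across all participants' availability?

Uma free within 07:00–17:00: 07:00–09:15, 11:30–12:00, 13:30–17:00.
Yolanda ∩ Uma: 07:00–09:15, 11:30–12:00, 14:30–16:45.
Restricted to 09:45–15:30: 11:30–12:00, 14:30–15:30.
Total common minutes: 30 + 60 = 90.

90 minutes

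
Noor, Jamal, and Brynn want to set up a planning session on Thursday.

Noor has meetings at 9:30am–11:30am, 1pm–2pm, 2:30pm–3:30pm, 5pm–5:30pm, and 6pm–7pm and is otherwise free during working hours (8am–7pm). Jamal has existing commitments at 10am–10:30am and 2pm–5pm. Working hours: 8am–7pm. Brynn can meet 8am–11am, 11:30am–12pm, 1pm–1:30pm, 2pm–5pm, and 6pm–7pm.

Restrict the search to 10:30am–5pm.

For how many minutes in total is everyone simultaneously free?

Noor free within 08:00–19:00: 08:00–09:30, 11:30–13:00, 14:00–14:30, 15:30–17:00, 17:30–18:00.
Jamal free within 08:00–19:00: 08:00–10:00, 10:30–14:00, 17:00–19:00.
Noor ∩ Jamal: 08:00–09:30, 11:30–13:00, 17:30–18:00.
Noor ∩ Jamal ∩ Brynn: 08:00–09:30, 11:30–12:00.
Restricted to 10:30–17:00: 11:30–12:00.
Total common minutes: 30.

30 minutes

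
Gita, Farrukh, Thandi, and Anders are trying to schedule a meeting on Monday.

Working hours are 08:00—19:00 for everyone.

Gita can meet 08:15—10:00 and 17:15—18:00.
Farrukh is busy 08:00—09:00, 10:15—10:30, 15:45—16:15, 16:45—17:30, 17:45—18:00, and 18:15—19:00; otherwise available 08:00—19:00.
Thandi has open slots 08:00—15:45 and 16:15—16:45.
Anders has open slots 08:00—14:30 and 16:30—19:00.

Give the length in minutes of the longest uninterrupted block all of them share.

Farrukh free within 08:00–19:00: 09:00–10:15, 10:30–15:45, 16:15–16:45, 17:30–17:45, 18:00–18:15.
Gita ∩ Farrukh: 09:00–10:00, 17:30–17:45.
Gita ∩ Farrukh ∩ Thandi: 09:00–10:00.
Gita ∩ Farrukh ∩ Thandi ∩ Anders: 09:00–10:00.
Single common window of 60 minutes.

60 minutes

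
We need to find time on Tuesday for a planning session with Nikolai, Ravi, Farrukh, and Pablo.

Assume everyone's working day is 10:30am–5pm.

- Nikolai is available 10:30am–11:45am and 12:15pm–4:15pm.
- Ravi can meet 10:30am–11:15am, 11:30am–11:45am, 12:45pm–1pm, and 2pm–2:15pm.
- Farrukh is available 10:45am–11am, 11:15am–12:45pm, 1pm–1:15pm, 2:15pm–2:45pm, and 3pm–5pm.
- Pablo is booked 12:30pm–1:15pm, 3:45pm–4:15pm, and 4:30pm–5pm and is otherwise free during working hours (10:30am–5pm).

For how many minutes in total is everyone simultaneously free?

30 minutes

Pablo free within 10:30–17:00: 10:30–12:30, 13:15–15:45, 16:15–16:30.
Nikolai ∩ Ravi: 10:30–11:15, 11:30–11:45, 12:45–13:00, 14:00–14:15.
Nikolai ∩ Ravi ∩ Farrukh: 10:45–11:00, 11:30–11:45.
Nikolai ∩ Ravi ∩ Farrukh ∩ Pablo: 10:45–11:00, 11:30–11:45.
Total common minutes: 15 + 15 = 30.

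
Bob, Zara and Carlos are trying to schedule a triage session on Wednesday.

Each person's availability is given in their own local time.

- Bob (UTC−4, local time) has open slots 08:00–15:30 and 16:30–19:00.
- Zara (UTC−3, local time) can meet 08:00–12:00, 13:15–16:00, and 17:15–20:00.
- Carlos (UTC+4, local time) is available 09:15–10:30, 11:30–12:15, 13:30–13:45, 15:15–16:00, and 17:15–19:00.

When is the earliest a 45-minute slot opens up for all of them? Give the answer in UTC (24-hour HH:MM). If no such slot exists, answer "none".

Bob → UTC: 12:00–19:30, 20:30–23:00.
Zara → UTC: 11:00–15:00, 16:15–19:00, 20:15–23:00.
Carlos → UTC: 05:15–06:30, 07:30–08:15, 09:30–09:45, 11:15–12:00, 13:15–15:00.
Bob ∩ Zara: 12:00–15:00, 16:15–19:00, 20:30–23:00.
Bob ∩ Zara ∩ Carlos: 13:15–15:00.
Windows ≥ 45 min: 13:15–15:00.
Earliest such window starts at 13:15.

13:15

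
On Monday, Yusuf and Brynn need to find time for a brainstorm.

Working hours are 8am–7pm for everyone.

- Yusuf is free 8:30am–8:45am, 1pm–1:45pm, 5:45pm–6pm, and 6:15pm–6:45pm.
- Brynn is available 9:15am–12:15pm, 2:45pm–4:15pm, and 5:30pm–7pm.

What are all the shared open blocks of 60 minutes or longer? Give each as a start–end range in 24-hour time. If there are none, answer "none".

none

Yusuf ∩ Brynn: 17:45–18:00, 18:15–18:45.
Windows ≥ 60 min: (none).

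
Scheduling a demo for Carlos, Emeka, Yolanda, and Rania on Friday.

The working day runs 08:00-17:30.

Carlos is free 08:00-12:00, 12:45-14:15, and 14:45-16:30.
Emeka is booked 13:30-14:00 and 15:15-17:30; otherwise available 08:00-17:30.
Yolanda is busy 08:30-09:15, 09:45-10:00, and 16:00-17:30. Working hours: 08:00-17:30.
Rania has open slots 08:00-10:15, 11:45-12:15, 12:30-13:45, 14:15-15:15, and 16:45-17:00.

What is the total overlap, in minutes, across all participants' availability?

Emeka free within 08:00–17:30: 08:00–13:30, 14:00–15:15.
Yolanda free within 08:00–17:30: 08:00–08:30, 09:15–09:45, 10:00–16:00.
Carlos ∩ Emeka: 08:00–12:00, 12:45–13:30, 14:00–14:15, 14:45–15:15.
Carlos ∩ Emeka ∩ Yolanda: 08:00–08:30, 09:15–09:45, 10:00–12:00, 12:45–13:30, 14:00–14:15, 14:45–15:15.
Carlos ∩ Emeka ∩ Yolanda ∩ Rania: 08:00–08:30, 09:15–09:45, 10:00–10:15, 11:45–12:00, 12:45–13:30, 14:45–15:15.
Total common minutes: 30 + 30 + 15 + 15 + 45 + 30 = 165.

165 minutes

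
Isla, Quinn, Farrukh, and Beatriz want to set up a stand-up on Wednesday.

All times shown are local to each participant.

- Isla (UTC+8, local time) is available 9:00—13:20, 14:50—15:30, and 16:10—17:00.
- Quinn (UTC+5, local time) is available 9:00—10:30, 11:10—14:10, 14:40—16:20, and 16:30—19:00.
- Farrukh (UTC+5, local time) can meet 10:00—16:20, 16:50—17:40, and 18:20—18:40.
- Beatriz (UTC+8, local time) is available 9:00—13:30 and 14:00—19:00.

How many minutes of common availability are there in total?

Isla → UTC: 01:00–05:20, 06:50–07:30, 08:10–09:00.
Quinn → UTC: 04:00–05:30, 06:10–09:10, 09:40–11:20, 11:30–14:00.
Farrukh → UTC: 05:00–11:20, 11:50–12:40, 13:20–13:40.
Beatriz → UTC: 01:00–05:30, 06:00–11:00.
Isla ∩ Quinn: 04:00–05:20, 06:50–07:30, 08:10–09:00.
Isla ∩ Quinn ∩ Farrukh: 05:00–05:20, 06:50–07:30, 08:10–09:00.
Isla ∩ Quinn ∩ Farrukh ∩ Beatriz: 05:00–05:20, 06:50–07:30, 08:10–09:00.
Total common minutes: 20 + 40 + 50 = 110.

110 minutes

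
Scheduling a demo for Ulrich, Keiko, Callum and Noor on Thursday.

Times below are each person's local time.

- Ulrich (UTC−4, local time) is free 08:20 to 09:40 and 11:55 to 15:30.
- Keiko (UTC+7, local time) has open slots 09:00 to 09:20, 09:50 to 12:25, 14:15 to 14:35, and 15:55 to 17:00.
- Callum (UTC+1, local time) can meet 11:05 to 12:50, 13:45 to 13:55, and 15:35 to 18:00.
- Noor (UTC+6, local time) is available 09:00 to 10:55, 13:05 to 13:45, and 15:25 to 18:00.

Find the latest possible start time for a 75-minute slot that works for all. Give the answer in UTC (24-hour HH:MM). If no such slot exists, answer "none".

none

Ulrich → UTC: 12:20–13:40, 15:55–19:30.
Keiko → UTC: 02:00–02:20, 02:50–05:25, 07:15–07:35, 08:55–10:00.
Callum → UTC: 10:05–11:50, 12:45–12:55, 14:35–17:00.
Noor → UTC: 03:00–04:55, 07:05–07:45, 09:25–12:00.
Ulrich ∩ Keiko: (none).
Ulrich ∩ Keiko ∩ Callum: (none).
Ulrich ∩ Keiko ∩ Callum ∩ Noor: (none).
Windows ≥ 75 min: (none).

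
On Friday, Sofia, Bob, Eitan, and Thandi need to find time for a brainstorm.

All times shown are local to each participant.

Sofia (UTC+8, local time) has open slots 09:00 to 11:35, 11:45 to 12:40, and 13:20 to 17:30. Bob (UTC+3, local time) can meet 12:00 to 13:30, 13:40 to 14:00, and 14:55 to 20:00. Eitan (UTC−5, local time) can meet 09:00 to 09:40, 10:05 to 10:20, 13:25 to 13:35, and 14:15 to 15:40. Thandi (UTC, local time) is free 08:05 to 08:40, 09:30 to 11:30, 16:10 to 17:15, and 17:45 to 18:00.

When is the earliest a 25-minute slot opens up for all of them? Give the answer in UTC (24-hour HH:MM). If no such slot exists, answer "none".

none

Sofia → UTC: 01:00–03:35, 03:45–04:40, 05:20–09:30.
Bob → UTC: 09:00–10:30, 10:40–11:00, 11:55–17:00.
Eitan → UTC: 14:00–14:40, 15:05–15:20, 18:25–18:35, 19:15–20:40.
Thandi → UTC: 08:05–08:40, 09:30–11:30, 16:10–17:15, 17:45–18:00.
Sofia ∩ Bob: 09:00–09:30.
Sofia ∩ Bob ∩ Eitan: (none).
Sofia ∩ Bob ∩ Eitan ∩ Thandi: (none).
Windows ≥ 25 min: (none).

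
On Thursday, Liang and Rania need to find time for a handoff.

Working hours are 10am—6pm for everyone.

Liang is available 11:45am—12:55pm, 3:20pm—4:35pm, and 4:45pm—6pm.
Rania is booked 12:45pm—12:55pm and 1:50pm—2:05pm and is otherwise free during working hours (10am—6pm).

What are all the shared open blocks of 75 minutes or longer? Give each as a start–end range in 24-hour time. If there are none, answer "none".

Rania free within 10:00–18:00: 10:00–12:45, 12:55–13:50, 14:05–18:00.
Liang ∩ Rania: 11:45–12:45, 15:20–16:35, 16:45–18:00.
Windows ≥ 75 min: 15:20–16:35, 16:45–18:00.

15:20–16:35, 16:45–18:00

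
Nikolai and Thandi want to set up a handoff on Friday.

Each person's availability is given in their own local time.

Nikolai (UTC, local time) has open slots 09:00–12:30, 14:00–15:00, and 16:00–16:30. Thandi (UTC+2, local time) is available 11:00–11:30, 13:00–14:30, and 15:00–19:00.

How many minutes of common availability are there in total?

Nikolai → UTC: 09:00–12:30, 14:00–15:00, 16:00–16:30.
Thandi → UTC: 09:00–09:30, 11:00–12:30, 13:00–17:00.
Nikolai ∩ Thandi: 09:00–09:30, 11:00–12:30, 14:00–15:00, 16:00–16:30.
Total common minutes: 30 + 90 + 60 + 30 = 210.

210 minutes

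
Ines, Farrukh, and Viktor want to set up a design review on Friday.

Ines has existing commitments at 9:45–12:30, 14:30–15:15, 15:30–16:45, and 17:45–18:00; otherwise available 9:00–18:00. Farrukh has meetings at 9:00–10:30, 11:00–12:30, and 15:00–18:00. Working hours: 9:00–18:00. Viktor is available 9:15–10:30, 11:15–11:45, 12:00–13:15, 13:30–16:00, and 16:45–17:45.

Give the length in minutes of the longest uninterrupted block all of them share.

Ines free within 09:00–18:00: 09:00–09:45, 12:30–14:30, 15:15–15:30, 16:45–17:45.
Farrukh free within 09:00–18:00: 10:30–11:00, 12:30–15:00.
Ines ∩ Farrukh: 12:30–14:30.
Ines ∩ Farrukh ∩ Viktor: 12:30–13:15, 13:30–14:30.
Common window lengths: 45, 60 min; longest is 60.

60 minutes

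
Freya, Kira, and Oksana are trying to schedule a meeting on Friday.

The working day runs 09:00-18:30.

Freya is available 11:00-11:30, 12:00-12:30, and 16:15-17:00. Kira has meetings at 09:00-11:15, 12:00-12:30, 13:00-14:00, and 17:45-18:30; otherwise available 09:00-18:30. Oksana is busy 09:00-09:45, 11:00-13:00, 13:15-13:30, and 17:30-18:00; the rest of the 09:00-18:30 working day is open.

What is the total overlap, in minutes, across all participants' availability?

Kira free within 09:00–18:30: 11:15–12:00, 12:30–13:00, 14:00–17:45.
Oksana free within 09:00–18:30: 09:45–11:00, 13:00–13:15, 13:30–17:30, 18:00–18:30.
Freya ∩ Kira: 11:15–11:30, 16:15–17:00.
Freya ∩ Kira ∩ Oksana: 16:15–17:00.
Total common minutes: 45.

45 minutes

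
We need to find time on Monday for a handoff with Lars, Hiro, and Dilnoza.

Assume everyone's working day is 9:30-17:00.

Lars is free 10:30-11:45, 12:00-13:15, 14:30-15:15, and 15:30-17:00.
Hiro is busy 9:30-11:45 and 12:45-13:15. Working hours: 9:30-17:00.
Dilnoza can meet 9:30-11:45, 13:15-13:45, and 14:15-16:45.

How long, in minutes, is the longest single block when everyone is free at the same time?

75 minutes

Hiro free within 09:30–17:00: 11:45–12:45, 13:15–17:00.
Lars ∩ Hiro: 12:00–12:45, 14:30–15:15, 15:30–17:00.
Lars ∩ Hiro ∩ Dilnoza: 14:30–15:15, 15:30–16:45.
Common window lengths: 45, 75 min; longest is 75.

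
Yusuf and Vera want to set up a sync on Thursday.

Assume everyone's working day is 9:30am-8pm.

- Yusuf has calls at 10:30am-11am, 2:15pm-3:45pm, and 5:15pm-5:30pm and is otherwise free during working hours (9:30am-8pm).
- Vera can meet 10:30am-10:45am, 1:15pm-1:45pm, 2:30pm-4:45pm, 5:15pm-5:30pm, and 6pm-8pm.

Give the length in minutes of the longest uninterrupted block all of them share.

120 minutes

Yusuf free within 09:30–20:00: 09:30–10:30, 11:00–14:15, 15:45–17:15, 17:30–20:00.
Yusuf ∩ Vera: 13:15–13:45, 15:45–16:45, 18:00–20:00.
Common window lengths: 30, 60, 120 min; longest is 120.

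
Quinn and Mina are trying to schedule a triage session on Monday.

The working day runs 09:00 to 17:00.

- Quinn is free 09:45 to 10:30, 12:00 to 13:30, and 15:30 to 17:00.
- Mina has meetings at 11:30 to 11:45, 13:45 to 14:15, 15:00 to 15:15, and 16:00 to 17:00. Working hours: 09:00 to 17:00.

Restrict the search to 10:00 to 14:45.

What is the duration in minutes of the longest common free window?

90 minutes

Mina free within 09:00–17:00: 09:00–11:30, 11:45–13:45, 14:15–15:00, 15:15–16:00.
Quinn ∩ Mina: 09:45–10:30, 12:00–13:30, 15:30–16:00.
Restricted to 10:00–14:45: 10:00–10:30, 12:00–13:30.
Common window lengths: 30, 90 min; longest is 90.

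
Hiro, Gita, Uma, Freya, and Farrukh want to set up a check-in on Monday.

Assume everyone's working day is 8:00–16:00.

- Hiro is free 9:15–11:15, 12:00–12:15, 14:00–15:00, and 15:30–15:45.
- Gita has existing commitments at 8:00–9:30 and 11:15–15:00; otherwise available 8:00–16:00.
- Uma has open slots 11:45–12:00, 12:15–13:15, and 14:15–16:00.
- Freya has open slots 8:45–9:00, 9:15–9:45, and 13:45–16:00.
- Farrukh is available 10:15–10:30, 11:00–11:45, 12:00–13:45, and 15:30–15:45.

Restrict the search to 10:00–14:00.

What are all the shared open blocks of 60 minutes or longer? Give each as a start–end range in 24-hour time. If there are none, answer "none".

none

Gita free within 08:00–16:00: 09:30–11:15, 15:00–16:00.
Hiro ∩ Gita: 09:30–11:15, 15:30–15:45.
Hiro ∩ Gita ∩ Uma: 15:30–15:45.
Hiro ∩ Gita ∩ Uma ∩ Freya: 15:30–15:45.
Hiro ∩ Gita ∩ Uma ∩ Freya ∩ Farrukh: 15:30–15:45.
Restricted to 10:00–14:00: (none).
Windows ≥ 60 min: (none).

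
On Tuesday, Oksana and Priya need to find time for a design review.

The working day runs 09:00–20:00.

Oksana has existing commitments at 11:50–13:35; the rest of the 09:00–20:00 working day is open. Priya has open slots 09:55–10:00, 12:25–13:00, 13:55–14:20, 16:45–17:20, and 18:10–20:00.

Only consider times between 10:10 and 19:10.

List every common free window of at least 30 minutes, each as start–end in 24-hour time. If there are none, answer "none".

Oksana free within 09:00–20:00: 09:00–11:50, 13:35–20:00.
Oksana ∩ Priya: 09:55–10:00, 13:55–14:20, 16:45–17:20, 18:10–20:00.
Restricted to 10:10–19:10: 13:55–14:20, 16:45–17:20, 18:10–19:10.
Windows ≥ 30 min: 16:45–17:20, 18:10–19:10.

16:45–17:20, 18:10–19:10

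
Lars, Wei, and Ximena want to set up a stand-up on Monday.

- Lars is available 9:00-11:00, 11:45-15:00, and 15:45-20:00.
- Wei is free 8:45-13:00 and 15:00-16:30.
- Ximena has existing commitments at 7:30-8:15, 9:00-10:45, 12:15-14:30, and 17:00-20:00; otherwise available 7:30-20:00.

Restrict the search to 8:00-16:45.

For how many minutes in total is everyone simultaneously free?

90 minutes

Ximena free within 07:30–20:00: 08:15–09:00, 10:45–12:15, 14:30–17:00.
Lars ∩ Wei: 09:00–11:00, 11:45–13:00, 15:45–16:30.
Lars ∩ Wei ∩ Ximena: 10:45–11:00, 11:45–12:15, 15:45–16:30.
Restricted to 08:00–16:45: 10:45–11:00, 11:45–12:15, 15:45–16:30.
Total common minutes: 15 + 30 + 45 = 90.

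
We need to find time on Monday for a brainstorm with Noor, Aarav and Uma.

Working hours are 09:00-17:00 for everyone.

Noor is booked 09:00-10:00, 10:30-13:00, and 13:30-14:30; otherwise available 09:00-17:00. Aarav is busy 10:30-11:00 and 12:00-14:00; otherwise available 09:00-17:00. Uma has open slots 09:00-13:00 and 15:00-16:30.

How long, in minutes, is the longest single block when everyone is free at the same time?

Noor free within 09:00–17:00: 10:00–10:30, 13:00–13:30, 14:30–17:00.
Aarav free within 09:00–17:00: 09:00–10:30, 11:00–12:00, 14:00–17:00.
Noor ∩ Aarav: 10:00–10:30, 14:30–17:00.
Noor ∩ Aarav ∩ Uma: 10:00–10:30, 15:00–16:30.
Common window lengths: 30, 90 min; longest is 90.

90 minutes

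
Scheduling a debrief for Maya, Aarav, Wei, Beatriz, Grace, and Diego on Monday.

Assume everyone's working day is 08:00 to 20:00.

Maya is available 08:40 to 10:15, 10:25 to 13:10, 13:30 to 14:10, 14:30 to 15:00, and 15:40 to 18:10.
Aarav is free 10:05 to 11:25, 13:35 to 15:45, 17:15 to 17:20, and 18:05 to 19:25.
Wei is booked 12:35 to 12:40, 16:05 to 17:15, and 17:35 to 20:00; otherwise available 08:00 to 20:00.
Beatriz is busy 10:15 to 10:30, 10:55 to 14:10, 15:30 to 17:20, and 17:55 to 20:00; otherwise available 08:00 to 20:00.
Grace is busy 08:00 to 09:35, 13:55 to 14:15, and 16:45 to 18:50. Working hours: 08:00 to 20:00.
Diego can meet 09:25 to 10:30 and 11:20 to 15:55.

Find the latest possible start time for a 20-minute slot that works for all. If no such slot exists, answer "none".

Wei free within 08:00–20:00: 08:00–12:35, 12:40–16:05, 17:15–17:35.
Beatriz free within 08:00–20:00: 08:00–10:15, 10:30–10:55, 14:10–15:30, 17:20–17:55.
Grace free within 08:00–20:00: 09:35–13:55, 14:15–16:45, 18:50–20:00.
Maya ∩ Aarav: 10:05–10:15, 10:25–11:25, 13:35–14:10, 14:30–15:00, 15:40–15:45, 17:15–17:20, 18:05–18:10.
Maya ∩ Aarav ∩ Wei: 10:05–10:15, 10:25–11:25, 13:35–14:10, 14:30–15:00, 15:40–15:45, 17:15–17:20.
Maya ∩ Aarav ∩ Wei ∩ Beatriz: 10:05–10:15, 10:30–10:55, 14:30–15:00.
Maya ∩ Aarav ∩ Wei ∩ Beatriz ∩ Grace: 10:05–10:15, 10:30–10:55, 14:30–15:00.
Maya ∩ Aarav ∩ Wei ∩ Beatriz ∩ Grace ∩ Diego: 10:05–10:15, 14:30–15:00.
Windows ≥ 20 min: 14:30–15:00.
Latest start in the last window 14:30–15:00 is 15:00 − 20 min = 14:40.

14:40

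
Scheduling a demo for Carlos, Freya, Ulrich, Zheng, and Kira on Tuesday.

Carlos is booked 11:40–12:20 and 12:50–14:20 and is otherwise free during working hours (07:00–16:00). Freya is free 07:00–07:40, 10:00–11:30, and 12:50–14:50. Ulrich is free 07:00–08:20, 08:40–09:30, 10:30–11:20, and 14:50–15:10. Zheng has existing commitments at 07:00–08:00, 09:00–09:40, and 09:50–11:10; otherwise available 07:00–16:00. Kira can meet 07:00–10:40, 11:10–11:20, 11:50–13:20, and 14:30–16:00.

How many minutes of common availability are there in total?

10 minutes

Carlos free within 07:00–16:00: 07:00–11:40, 12:20–12:50, 14:20–16:00.
Zheng free within 07:00–16:00: 08:00–09:00, 09:40–09:50, 11:10–16:00.
Carlos ∩ Freya: 07:00–07:40, 10:00–11:30, 14:20–14:50.
Carlos ∩ Freya ∩ Ulrich: 07:00–07:40, 10:30–11:20.
Carlos ∩ Freya ∩ Ulrich ∩ Zheng: 11:10–11:20.
Carlos ∩ Freya ∩ Ulrich ∩ Zheng ∩ Kira: 11:10–11:20.
Total common minutes: 10.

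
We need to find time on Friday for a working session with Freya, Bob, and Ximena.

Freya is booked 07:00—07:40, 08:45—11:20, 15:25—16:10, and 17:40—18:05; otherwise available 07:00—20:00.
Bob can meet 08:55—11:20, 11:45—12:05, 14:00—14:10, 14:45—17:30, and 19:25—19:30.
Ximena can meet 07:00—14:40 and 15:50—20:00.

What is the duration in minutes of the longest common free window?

80 minutes

Freya free within 07:00–20:00: 07:40–08:45, 11:20–15:25, 16:10–17:40, 18:05–20:00.
Freya ∩ Bob: 11:45–12:05, 14:00–14:10, 14:45–15:25, 16:10–17:30, 19:25–19:30.
Freya ∩ Bob ∩ Ximena: 11:45–12:05, 14:00–14:10, 16:10–17:30, 19:25–19:30.
Common window lengths: 20, 10, 80, 5 min; longest is 80.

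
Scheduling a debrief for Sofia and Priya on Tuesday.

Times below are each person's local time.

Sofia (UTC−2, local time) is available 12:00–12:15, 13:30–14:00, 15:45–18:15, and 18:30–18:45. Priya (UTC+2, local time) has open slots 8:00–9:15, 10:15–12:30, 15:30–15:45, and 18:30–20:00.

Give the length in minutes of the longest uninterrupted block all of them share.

15 minutes

Sofia → UTC: 14:00–14:15, 15:30–16:00, 17:45–20:15, 20:30–20:45.
Priya → UTC: 06:00–07:15, 08:15–10:30, 13:30–13:45, 16:30–18:00.
Sofia ∩ Priya: 17:45–18:00.
Single common window of 15 minutes.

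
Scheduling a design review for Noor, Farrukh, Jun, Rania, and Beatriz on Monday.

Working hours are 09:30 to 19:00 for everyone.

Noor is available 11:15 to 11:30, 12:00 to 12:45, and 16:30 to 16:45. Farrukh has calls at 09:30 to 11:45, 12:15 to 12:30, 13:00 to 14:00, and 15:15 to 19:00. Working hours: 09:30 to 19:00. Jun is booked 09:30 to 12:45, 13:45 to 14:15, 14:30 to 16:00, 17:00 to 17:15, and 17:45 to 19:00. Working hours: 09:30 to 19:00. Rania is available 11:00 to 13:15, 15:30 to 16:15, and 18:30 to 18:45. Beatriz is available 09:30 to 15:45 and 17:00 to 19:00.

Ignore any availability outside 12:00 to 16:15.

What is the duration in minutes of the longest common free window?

Farrukh free within 09:30–19:00: 11:45–12:15, 12:30–13:00, 14:00–15:15.
Jun free within 09:30–19:00: 12:45–13:45, 14:15–14:30, 16:00–17:00, 17:15–17:45.
Noor ∩ Farrukh: 12:00–12:15, 12:30–12:45.
Noor ∩ Farrukh ∩ Jun: (none).
Noor ∩ Farrukh ∩ Jun ∩ Rania: (none).
Noor ∩ Farrukh ∩ Jun ∩ Rania ∩ Beatriz: (none).
Restricted to 12:00–16:15: (none).
No common window.

0 minutes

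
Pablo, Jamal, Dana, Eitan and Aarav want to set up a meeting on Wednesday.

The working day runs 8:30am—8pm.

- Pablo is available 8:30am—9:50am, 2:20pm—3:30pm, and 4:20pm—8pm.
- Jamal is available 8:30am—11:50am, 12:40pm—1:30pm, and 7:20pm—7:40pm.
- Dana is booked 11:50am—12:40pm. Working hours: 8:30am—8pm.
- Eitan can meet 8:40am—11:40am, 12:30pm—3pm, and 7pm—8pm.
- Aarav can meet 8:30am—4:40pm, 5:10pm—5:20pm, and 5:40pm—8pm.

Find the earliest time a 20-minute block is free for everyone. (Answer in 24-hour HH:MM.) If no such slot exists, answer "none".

08:40

Dana free within 08:30–20:00: 08:30–11:50, 12:40–20:00.
Pablo ∩ Jamal: 08:30–09:50, 19:20–19:40.
Pablo ∩ Jamal ∩ Dana: 08:30–09:50, 19:20–19:40.
Pablo ∩ Jamal ∩ Dana ∩ Eitan: 08:40–09:50, 19:20–19:40.
Pablo ∩ Jamal ∩ Dana ∩ Eitan ∩ Aarav: 08:40–09:50, 19:20–19:40.
Windows ≥ 20 min: 08:40–09:50, 19:20–19:40.
Earliest such window starts at 08:40.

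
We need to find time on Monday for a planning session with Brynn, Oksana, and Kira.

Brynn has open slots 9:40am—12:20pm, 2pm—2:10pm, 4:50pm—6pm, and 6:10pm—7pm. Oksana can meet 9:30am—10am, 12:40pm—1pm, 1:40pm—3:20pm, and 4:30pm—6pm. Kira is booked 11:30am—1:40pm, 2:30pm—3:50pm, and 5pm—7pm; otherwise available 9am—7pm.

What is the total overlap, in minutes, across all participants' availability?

Kira free within 09:00–19:00: 09:00–11:30, 13:40–14:30, 15:50–17:00.
Brynn ∩ Oksana: 09:40–10:00, 14:00–14:10, 16:50–18:00.
Brynn ∩ Oksana ∩ Kira: 09:40–10:00, 14:00–14:10, 16:50–17:00.
Total common minutes: 20 + 10 + 10 = 40.

40 minutes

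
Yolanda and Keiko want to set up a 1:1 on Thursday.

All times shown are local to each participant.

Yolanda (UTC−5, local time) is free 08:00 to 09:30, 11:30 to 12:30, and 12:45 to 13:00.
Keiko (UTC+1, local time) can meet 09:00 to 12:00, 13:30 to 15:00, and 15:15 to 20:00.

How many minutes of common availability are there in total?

Yolanda → UTC: 13:00–14:30, 16:30–17:30, 17:45–18:00.
Keiko → UTC: 08:00–11:00, 12:30–14:00, 14:15–19:00.
Yolanda ∩ Keiko: 13:00–14:00, 14:15–14:30, 16:30–17:30, 17:45–18:00.
Total common minutes: 60 + 15 + 60 + 15 = 150.

150 minutes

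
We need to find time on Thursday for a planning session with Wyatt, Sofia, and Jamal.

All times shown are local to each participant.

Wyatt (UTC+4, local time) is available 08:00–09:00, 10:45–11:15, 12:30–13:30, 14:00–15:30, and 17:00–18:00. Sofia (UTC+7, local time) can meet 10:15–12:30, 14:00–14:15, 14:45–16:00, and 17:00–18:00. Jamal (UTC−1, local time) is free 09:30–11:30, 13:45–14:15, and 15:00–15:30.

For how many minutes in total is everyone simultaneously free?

Wyatt → UTC: 04:00–05:00, 06:45–07:15, 08:30–09:30, 10:00–11:30, 13:00–14:00.
Sofia → UTC: 03:15–05:30, 07:00–07:15, 07:45–09:00, 10:00–11:00.
Jamal → UTC: 10:30–12:30, 14:45–15:15, 16:00–16:30.
Wyatt ∩ Sofia: 04:00–05:00, 07:00–07:15, 08:30–09:00, 10:00–11:00.
Wyatt ∩ Sofia ∩ Jamal: 10:30–11:00.
Total common minutes: 30.

30 minutes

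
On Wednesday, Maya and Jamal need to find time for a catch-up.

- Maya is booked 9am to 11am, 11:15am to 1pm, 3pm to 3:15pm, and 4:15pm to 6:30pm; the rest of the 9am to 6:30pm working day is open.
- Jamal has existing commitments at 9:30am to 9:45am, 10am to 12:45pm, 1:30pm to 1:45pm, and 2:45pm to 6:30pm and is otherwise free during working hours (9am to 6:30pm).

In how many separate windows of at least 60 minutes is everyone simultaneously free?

Maya free within 09:00–18:30: 11:00–11:15, 13:00–15:00, 15:15–16:15.
Jamal free within 09:00–18:30: 09:00–09:30, 09:45–10:00, 12:45–13:30, 13:45–14:45.
Maya ∩ Jamal: 13:00–13:30, 13:45–14:45.
Windows ≥ 60 min: 13:45–14:45.
That's 1 window.

1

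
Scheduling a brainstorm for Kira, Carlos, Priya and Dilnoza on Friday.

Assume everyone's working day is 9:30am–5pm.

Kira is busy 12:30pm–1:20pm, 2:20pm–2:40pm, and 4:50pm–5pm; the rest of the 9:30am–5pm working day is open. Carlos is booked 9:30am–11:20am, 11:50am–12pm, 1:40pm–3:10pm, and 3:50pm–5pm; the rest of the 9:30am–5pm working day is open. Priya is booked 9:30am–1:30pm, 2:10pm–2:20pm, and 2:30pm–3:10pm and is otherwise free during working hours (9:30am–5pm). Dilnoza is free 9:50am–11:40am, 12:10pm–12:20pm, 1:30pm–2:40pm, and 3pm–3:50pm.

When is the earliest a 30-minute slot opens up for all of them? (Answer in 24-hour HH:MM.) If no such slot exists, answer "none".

15:10

Kira free within 09:30–17:00: 09:30–12:30, 13:20–14:20, 14:40–16:50.
Carlos free within 09:30–17:00: 11:20–11:50, 12:00–13:40, 15:10–15:50.
Priya free within 09:30–17:00: 13:30–14:10, 14:20–14:30, 15:10–17:00.
Kira ∩ Carlos: 11:20–11:50, 12:00–12:30, 13:20–13:40, 15:10–15:50.
Kira ∩ Carlos ∩ Priya: 13:30–13:40, 15:10–15:50.
Kira ∩ Carlos ∩ Priya ∩ Dilnoza: 13:30–13:40, 15:10–15:50.
Windows ≥ 30 min: 15:10–15:50.
Earliest such window starts at 15:10.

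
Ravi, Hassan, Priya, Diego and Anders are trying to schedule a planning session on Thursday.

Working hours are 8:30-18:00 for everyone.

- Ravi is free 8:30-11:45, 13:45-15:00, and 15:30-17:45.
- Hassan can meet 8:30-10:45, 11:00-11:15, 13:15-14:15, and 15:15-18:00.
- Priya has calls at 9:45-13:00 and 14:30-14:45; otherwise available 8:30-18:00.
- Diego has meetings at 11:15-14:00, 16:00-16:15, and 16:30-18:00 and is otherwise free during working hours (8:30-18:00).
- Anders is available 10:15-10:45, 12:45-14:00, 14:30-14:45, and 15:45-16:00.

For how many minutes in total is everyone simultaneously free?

15 minutes

Priya free within 08:30–18:00: 08:30–09:45, 13:00–14:30, 14:45–18:00.
Diego free within 08:30–18:00: 08:30–11:15, 14:00–16:00, 16:15–16:30.
Ravi ∩ Hassan: 08:30–10:45, 11:00–11:15, 13:45–14:15, 15:30–17:45.
Ravi ∩ Hassan ∩ Priya: 08:30–09:45, 13:45–14:15, 15:30–17:45.
Ravi ∩ Hassan ∩ Priya ∩ Diego: 08:30–09:45, 14:00–14:15, 15:30–16:00, 16:15–16:30.
Ravi ∩ Hassan ∩ Priya ∩ Diego ∩ Anders: 15:45–16:00.
Total common minutes: 15.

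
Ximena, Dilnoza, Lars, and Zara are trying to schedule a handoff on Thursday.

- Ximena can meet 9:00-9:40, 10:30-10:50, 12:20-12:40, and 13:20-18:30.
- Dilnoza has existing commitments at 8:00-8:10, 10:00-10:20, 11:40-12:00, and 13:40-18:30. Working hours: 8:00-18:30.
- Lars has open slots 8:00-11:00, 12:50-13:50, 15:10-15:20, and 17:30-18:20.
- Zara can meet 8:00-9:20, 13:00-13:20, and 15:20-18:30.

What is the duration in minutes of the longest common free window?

Dilnoza free within 08:00–18:30: 08:10–10:00, 10:20–11:40, 12:00–13:40.
Ximena ∩ Dilnoza: 09:00–09:40, 10:30–10:50, 12:20–12:40, 13:20–13:40.
Ximena ∩ Dilnoza ∩ Lars: 09:00–09:40, 10:30–10:50, 13:20–13:40.
Ximena ∩ Dilnoza ∩ Lars ∩ Zara: 09:00–09:20.
Single common window of 20 minutes.

20 minutes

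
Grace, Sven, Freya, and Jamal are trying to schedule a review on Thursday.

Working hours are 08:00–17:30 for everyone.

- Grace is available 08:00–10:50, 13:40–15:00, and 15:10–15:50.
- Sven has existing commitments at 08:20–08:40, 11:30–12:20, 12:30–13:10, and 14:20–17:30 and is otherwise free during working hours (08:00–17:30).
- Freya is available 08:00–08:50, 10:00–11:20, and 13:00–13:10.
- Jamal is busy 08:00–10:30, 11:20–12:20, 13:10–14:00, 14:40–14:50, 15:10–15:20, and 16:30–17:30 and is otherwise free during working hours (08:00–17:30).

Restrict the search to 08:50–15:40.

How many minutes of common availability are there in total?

Sven free within 08:00–17:30: 08:00–08:20, 08:40–11:30, 12:20–12:30, 13:10–14:20.
Jamal free within 08:00–17:30: 10:30–11:20, 12:20–13:10, 14:00–14:40, 14:50–15:10, 15:20–16:30.
Grace ∩ Sven: 08:00–08:20, 08:40–10:50, 13:40–14:20.
Grace ∩ Sven ∩ Freya: 08:00–08:20, 08:40–08:50, 10:00–10:50.
Grace ∩ Sven ∩ Freya ∩ Jamal: 10:30–10:50.
Restricted to 08:50–15:40: 10:30–10:50.
Total common minutes: 20.

20 minutes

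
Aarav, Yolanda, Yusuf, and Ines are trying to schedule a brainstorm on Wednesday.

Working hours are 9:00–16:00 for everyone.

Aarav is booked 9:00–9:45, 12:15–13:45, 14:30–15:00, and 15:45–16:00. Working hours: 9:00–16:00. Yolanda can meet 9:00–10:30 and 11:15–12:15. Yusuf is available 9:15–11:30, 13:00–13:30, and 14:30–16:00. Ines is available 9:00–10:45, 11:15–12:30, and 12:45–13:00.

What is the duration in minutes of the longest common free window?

Aarav free within 09:00–16:00: 09:45–12:15, 13:45–14:30, 15:00–15:45.
Aarav ∩ Yolanda: 09:45–10:30, 11:15–12:15.
Aarav ∩ Yolanda ∩ Yusuf: 09:45–10:30, 11:15–11:30.
Aarav ∩ Yolanda ∩ Yusuf ∩ Ines: 09:45–10:30, 11:15–11:30.
Common window lengths: 45, 15 min; longest is 45.

45 minutes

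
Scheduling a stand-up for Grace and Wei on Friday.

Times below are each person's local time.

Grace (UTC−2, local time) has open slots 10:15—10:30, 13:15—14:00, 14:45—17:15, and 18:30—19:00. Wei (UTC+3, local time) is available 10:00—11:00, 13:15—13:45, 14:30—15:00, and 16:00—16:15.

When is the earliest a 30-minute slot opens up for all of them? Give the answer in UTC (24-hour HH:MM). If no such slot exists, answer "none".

none

Grace → UTC: 12:15–12:30, 15:15–16:00, 16:45–19:15, 20:30–21:00.
Wei → UTC: 07:00–08:00, 10:15–10:45, 11:30–12:00, 13:00–13:15.
Grace ∩ Wei: (none).
Windows ≥ 30 min: (none).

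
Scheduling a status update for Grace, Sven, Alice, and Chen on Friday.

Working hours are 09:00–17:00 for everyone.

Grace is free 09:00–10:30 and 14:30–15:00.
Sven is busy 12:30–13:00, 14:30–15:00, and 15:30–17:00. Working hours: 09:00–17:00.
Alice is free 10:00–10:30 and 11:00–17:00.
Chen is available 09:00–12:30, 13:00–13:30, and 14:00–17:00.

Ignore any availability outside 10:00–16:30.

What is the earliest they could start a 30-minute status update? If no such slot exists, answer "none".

Sven free within 09:00–17:00: 09:00–12:30, 13:00–14:30, 15:00–15:30.
Grace ∩ Sven: 09:00–10:30.
Grace ∩ Sven ∩ Alice: 10:00–10:30.
Grace ∩ Sven ∩ Alice ∩ Chen: 10:00–10:30.
Restricted to 10:00–16:30: 10:00–10:30.
Windows ≥ 30 min: 10:00–10:30.
Earliest such window starts at 10:00.

10:00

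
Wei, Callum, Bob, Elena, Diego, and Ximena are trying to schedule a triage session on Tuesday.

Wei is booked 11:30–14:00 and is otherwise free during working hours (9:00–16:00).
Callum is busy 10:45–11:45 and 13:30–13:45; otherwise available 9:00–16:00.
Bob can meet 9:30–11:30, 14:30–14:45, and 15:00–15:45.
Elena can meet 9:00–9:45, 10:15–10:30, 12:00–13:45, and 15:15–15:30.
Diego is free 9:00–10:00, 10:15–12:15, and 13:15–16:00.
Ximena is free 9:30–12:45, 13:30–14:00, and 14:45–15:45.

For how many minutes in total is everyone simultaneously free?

45 minutes

Wei free within 09:00–16:00: 09:00–11:30, 14:00–16:00.
Callum free within 09:00–16:00: 09:00–10:45, 11:45–13:30, 13:45–16:00.
Wei ∩ Callum: 09:00–10:45, 14:00–16:00.
Wei ∩ Callum ∩ Bob: 09:30–10:45, 14:30–14:45, 15:00–15:45.
Wei ∩ Callum ∩ Bob ∩ Elena: 09:30–09:45, 10:15–10:30, 15:15–15:30.
Wei ∩ Callum ∩ Bob ∩ Elena ∩ Diego: 09:30–09:45, 10:15–10:30, 15:15–15:30.
Wei ∩ Callum ∩ Bob ∩ Elena ∩ Diego ∩ Ximena: 09:30–09:45, 10:15–10:30, 15:15–15:30.
Total common minutes: 15 + 15 + 15 = 45.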